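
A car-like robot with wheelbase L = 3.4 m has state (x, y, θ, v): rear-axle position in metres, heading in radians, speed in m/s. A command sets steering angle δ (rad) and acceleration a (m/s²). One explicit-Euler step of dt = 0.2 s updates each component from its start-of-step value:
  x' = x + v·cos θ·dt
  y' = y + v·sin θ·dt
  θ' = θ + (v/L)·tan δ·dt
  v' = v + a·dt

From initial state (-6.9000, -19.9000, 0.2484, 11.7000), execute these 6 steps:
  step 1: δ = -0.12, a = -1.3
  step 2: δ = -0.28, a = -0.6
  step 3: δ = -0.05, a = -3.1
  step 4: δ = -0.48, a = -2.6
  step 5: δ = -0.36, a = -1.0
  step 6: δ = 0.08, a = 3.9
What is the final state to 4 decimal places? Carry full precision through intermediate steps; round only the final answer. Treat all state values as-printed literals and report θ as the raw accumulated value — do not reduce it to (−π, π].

(5.5387, -21.0660, -0.5674, 10.7600)

after step 1 (δ=-0.12, a=-1.3): (-4.631822, -19.324703, 0.165413, 11.440000)
after step 2 (δ=-0.28, a=-0.6): (-2.375052, -18.947962, -0.028094, 11.320000)
after step 3 (δ=-0.05, a=-3.1): (-0.111945, -19.011558, -0.061416, 10.700000)
after step 4 (δ=-0.48, a=-2.6): (2.024020, -19.142906, -0.389095, 10.180000)
after step 5 (δ=-0.36, a=-1.0): (3.907835, -19.915264, -0.614493, 9.980000)
after step 6 (δ=0.08, a=3.9): (5.538698, -21.066047, -0.567428, 10.760000)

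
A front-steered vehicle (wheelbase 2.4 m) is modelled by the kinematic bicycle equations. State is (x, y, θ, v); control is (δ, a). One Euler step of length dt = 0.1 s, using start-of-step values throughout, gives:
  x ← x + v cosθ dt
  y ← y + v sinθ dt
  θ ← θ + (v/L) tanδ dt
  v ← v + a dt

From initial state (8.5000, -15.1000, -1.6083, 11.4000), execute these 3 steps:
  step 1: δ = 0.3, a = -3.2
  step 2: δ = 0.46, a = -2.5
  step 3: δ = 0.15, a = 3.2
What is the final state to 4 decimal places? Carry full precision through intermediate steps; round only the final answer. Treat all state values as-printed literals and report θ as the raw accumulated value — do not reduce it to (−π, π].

after step 1 (δ=0.3, a=-3.2): (8.457256, -16.239198, -1.461365, 11.080000)
after step 2 (δ=0.46, a=-2.5): (8.578264, -17.340571, -1.232633, 10.830000)
after step 3 (δ=0.15, a=3.2): (8.937554, -18.362236, -1.164433, 11.150000)

(8.9376, -18.3622, -1.1644, 11.1500)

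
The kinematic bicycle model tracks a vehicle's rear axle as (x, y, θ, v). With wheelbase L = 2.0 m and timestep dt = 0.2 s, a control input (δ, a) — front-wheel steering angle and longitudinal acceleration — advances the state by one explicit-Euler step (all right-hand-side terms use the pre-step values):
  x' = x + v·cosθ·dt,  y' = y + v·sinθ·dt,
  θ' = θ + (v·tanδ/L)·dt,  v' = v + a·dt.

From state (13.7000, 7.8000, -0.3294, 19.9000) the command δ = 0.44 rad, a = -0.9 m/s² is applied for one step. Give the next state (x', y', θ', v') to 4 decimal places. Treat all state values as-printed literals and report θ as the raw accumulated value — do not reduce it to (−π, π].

(17.4660, 6.5126, 0.6075, 19.7200)

x' = 13.7000 + 19.9000·cos(-0.3294)·0.2 = 17.4660
y' = 7.8000 + 19.9000·sin(-0.3294)·0.2 = 6.5126
θ' = -0.3294 + (19.9000/2.0)·tan(0.44)·0.2 = 0.6075
v' = 19.9000 − 0.9000·0.2 = 19.7200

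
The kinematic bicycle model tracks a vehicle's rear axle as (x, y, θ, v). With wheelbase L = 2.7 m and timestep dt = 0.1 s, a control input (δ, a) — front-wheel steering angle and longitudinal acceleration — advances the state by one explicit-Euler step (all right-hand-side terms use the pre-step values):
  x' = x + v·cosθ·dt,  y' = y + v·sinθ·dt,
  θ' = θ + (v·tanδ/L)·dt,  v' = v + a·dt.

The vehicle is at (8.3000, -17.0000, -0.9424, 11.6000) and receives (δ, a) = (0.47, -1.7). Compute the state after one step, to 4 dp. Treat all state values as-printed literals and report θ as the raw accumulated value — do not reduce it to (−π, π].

(8.9819, -17.9384, -0.7242, 11.4300)

x' = 8.3000 + 11.6000·cos(-0.9424)·0.1 = 8.9819
y' = -17.0000 + 11.6000·sin(-0.9424)·0.1 = -17.9384
θ' = -0.9424 + (11.6000/2.7)·tan(0.47)·0.1 = -0.7242
v' = 11.6000 − 1.7000·0.1 = 11.4300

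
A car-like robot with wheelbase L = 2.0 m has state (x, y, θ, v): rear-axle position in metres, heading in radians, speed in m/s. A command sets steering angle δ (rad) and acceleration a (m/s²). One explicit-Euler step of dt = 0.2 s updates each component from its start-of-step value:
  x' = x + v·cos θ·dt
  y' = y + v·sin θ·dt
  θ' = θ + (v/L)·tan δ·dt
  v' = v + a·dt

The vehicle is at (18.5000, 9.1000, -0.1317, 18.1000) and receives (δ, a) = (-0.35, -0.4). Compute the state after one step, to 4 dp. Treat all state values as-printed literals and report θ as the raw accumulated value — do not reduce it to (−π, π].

(22.0887, 8.6246, -0.7924, 18.0200)

x' = 18.5000 + 18.1000·cos(-0.1317)·0.2 = 22.0887
y' = 9.1000 + 18.1000·sin(-0.1317)·0.2 = 8.6246
θ' = -0.1317 + (18.1000/2.0)·tan(-0.35)·0.2 = -0.7924
v' = 18.1000 − 0.4000·0.2 = 18.0200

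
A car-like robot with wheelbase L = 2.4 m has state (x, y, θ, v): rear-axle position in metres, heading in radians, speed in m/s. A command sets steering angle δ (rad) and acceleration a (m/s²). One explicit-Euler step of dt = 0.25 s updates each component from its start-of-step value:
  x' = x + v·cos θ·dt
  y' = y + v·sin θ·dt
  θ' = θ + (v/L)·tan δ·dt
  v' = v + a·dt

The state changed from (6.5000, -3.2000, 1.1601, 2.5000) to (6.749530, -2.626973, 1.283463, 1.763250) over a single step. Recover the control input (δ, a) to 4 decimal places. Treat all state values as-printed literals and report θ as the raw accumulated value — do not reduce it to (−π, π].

δ = 0.4424, a = -2.9470

a = (v'−v)/dt = (-0.736750)/0.25 = -2.9470
Δθ = θ'−θ = 0.123363;  (v·dt/L) = 2.5000·0.25/2.4 = 0.260417
tan δ = Δθ·L/(v·dt) = 0.473714  →  δ = 0.4424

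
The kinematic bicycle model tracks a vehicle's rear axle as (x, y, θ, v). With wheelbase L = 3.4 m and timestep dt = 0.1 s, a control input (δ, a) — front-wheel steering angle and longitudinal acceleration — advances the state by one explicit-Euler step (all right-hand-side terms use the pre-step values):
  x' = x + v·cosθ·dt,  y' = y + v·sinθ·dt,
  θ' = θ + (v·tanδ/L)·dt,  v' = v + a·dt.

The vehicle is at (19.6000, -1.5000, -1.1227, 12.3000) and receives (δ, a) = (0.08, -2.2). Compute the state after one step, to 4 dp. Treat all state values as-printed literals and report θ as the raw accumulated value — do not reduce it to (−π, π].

x' = 19.6000 + 12.3000·cos(-1.1227)·0.1 = 20.1329
y' = -1.5000 + 12.3000·sin(-1.1227)·0.1 = -2.6086
θ' = -1.1227 + (12.3000/3.4)·tan(0.08)·0.1 = -1.0937
v' = 12.3000 − 2.2000·0.1 = 12.0800

(20.1329, -2.6086, -1.0937, 12.0800)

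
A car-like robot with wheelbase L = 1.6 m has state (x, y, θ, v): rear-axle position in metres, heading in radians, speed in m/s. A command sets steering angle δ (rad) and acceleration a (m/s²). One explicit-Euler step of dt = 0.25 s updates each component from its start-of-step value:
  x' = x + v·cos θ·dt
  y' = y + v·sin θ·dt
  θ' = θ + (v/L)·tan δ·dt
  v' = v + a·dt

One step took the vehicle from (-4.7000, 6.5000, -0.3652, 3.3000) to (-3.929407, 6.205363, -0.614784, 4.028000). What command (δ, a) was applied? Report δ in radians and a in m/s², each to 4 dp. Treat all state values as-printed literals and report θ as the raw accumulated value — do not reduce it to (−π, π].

a = (v'−v)/dt = (0.728000)/0.25 = 2.9120
Δθ = θ'−θ = -0.249584;  (v·dt/L) = 3.3000·0.25/1.6 = 0.515625
tan δ = Δθ·L/(v·dt) = -0.484042  →  δ = -0.4508

δ = -0.4508, a = 2.9120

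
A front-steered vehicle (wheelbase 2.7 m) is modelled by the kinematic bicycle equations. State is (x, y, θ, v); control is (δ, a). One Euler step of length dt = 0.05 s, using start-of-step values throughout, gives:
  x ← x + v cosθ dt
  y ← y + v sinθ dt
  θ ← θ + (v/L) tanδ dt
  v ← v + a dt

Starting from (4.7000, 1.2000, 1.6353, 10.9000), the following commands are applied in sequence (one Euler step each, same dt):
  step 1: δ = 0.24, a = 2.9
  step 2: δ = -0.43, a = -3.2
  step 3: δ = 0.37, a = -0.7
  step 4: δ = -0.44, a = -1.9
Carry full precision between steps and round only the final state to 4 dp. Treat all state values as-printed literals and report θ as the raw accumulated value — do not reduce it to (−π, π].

(4.5379, 3.3766, 1.5745, 10.7550)

after step 1 (δ=0.24, a=2.9): (4.664870, 1.743867, 1.684697, 11.045000)
after step 2 (δ=-0.43, a=-3.2): (4.602104, 2.292538, 1.590892, 10.885000)
after step 3 (δ=0.37, a=-0.7): (4.591168, 2.836678, 1.669075, 10.850000)
after step 4 (δ=-0.44, a=-1.9): (4.537938, 3.376561, 1.574483, 10.755000)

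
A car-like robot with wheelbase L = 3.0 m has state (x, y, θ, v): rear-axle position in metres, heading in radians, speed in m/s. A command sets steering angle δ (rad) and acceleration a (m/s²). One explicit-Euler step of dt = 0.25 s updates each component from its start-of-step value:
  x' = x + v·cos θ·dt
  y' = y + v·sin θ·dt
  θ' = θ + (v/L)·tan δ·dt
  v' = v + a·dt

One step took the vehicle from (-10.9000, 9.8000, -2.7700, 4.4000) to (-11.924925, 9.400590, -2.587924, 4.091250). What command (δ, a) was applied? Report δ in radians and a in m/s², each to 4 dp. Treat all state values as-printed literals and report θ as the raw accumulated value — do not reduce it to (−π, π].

a = (v'−v)/dt = (-0.308750)/0.25 = -1.2350
Δθ = θ'−θ = 0.182076;  (v·dt/L) = 4.4000·0.25/3.0 = 0.366667
tan δ = Δθ·L/(v·dt) = 0.496571  →  δ = 0.4609

δ = 0.4609, a = -1.2350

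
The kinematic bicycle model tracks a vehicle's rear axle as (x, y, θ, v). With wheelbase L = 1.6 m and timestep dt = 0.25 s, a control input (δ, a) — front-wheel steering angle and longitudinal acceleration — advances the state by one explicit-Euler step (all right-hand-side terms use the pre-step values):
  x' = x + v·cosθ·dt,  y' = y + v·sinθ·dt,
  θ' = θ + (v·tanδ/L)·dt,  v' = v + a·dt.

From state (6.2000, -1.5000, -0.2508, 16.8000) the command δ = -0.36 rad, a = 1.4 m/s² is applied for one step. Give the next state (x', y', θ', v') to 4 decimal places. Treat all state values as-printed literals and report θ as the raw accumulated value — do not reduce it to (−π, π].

x' = 6.2000 + 16.8000·cos(-0.2508)·0.25 = 10.2686
y' = -1.5000 + 16.8000·sin(-0.2508)·0.25 = -2.5424
θ' = -0.2508 + (16.8000/1.6)·tan(-0.36)·0.25 = -1.2389
v' = 16.8000 + 1.4000·0.25 = 17.1500

(10.2686, -2.5424, -1.2389, 17.1500)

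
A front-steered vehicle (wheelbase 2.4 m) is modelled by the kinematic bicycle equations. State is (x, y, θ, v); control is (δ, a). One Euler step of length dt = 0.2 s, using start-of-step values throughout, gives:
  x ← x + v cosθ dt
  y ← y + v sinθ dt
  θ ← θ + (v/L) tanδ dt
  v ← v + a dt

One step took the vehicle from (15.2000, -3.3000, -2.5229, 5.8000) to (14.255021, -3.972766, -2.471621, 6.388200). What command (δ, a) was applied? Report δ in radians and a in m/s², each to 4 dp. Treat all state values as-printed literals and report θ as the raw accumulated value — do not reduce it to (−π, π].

a = (v'−v)/dt = (0.588200)/0.2 = 2.9410
Δθ = θ'−θ = 0.051279;  (v·dt/L) = 5.8000·0.2/2.4 = 0.483333
tan δ = Δθ·L/(v·dt) = 0.106094  →  δ = 0.1057

δ = 0.1057, a = 2.9410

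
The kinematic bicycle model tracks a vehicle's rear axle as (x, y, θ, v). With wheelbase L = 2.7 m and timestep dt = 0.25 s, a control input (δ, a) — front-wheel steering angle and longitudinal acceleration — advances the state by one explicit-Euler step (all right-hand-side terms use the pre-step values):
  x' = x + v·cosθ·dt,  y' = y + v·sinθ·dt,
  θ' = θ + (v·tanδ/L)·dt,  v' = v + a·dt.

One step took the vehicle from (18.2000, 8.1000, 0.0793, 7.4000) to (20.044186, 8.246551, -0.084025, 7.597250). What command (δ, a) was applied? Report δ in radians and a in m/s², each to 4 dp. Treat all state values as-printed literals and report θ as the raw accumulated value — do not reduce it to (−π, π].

δ = -0.2340, a = 0.7890

a = (v'−v)/dt = (0.197250)/0.25 = 0.7890
Δθ = θ'−θ = -0.163325;  (v·dt/L) = 7.4000·0.25/2.7 = 0.685185
tan δ = Δθ·L/(v·dt) = -0.238366  →  δ = -0.2340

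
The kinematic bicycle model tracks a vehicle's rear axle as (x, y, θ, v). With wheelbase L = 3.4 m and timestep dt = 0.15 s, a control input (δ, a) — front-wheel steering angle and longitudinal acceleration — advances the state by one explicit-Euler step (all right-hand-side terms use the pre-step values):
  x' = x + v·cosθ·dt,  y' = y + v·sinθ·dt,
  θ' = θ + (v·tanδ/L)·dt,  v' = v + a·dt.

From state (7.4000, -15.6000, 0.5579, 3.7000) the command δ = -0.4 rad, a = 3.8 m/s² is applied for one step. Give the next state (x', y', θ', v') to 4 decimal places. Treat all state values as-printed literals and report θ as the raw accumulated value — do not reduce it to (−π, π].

x' = 7.4000 + 3.7000·cos(0.5579)·0.15 = 7.8708
y' = -15.6000 + 3.7000·sin(0.5579)·0.15 = -15.3062
θ' = 0.5579 + (3.7000/3.4)·tan(-0.4)·0.15 = 0.4889
v' = 3.7000 + 3.8000·0.15 = 4.2700

(7.8708, -15.3062, 0.4889, 4.2700)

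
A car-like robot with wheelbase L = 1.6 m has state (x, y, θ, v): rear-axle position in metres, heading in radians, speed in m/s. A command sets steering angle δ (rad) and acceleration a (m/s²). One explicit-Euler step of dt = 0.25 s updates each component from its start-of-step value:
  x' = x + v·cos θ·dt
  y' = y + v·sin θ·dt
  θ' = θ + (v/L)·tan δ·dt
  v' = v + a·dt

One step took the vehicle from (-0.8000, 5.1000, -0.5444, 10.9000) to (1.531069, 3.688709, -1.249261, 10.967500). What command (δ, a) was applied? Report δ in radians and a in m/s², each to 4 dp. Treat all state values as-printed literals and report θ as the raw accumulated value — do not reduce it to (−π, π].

a = (v'−v)/dt = (0.067500)/0.25 = 0.2700
Δθ = θ'−θ = -0.704861;  (v·dt/L) = 10.9000·0.25/1.6 = 1.703125
tan δ = Δθ·L/(v·dt) = -0.413863  →  δ = -0.3924

δ = -0.3924, a = 0.2700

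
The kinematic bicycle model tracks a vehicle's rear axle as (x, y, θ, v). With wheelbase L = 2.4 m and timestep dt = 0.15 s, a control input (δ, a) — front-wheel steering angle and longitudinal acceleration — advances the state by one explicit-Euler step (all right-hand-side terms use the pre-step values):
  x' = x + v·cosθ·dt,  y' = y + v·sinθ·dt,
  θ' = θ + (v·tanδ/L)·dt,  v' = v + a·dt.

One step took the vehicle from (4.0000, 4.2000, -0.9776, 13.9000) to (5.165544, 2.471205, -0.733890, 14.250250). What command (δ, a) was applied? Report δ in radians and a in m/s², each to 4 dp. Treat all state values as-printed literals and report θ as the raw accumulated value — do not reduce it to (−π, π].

a = (v'−v)/dt = (0.350250)/0.15 = 2.3350
Δθ = θ'−θ = 0.243710;  (v·dt/L) = 13.9000·0.15/2.4 = 0.868750
tan δ = Δθ·L/(v·dt) = 0.280529  →  δ = 0.2735

δ = 0.2735, a = 2.3350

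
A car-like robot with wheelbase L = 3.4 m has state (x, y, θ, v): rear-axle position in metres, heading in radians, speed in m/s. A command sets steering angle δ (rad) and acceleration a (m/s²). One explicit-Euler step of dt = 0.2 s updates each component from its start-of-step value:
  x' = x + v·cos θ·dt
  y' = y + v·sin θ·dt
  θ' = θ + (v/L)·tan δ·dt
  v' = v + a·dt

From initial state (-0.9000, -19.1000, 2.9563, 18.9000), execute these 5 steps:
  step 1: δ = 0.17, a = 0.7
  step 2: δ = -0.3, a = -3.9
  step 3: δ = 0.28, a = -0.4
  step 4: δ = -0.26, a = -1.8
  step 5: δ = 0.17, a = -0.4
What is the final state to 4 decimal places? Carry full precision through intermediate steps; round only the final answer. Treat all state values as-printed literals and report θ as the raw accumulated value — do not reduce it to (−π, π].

(-18.8862, -15.9779, 3.0050, 17.7400)

after step 1 (δ=0.17, a=0.7): (-4.615295, -18.403595, 3.147142, 19.040000)
after step 2 (δ=-0.3, a=-3.9): (-8.423237, -18.424727, 2.800685, 18.260000)
after step 3 (δ=0.28, a=-0.4): (-11.865070, -17.203709, 3.109553, 18.180000)
after step 4 (δ=-0.26, a=-1.8): (-15.499204, -17.087231, 2.825066, 17.820000)
after step 5 (δ=0.17, a=-0.4): (-18.886153, -15.977873, 3.005003, 17.740000)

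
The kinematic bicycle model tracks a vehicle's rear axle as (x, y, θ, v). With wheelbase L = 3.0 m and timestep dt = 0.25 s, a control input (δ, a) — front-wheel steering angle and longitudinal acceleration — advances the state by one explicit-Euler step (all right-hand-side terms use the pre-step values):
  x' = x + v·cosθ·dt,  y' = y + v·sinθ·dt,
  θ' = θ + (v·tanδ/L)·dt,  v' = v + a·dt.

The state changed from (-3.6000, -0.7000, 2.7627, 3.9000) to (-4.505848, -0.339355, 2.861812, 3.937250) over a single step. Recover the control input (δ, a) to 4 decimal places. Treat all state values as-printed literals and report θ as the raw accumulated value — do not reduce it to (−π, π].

δ = 0.2960, a = 0.1490

a = (v'−v)/dt = (0.037250)/0.25 = 0.1490
Δθ = θ'−θ = 0.099112;  (v·dt/L) = 3.9000·0.25/3.0 = 0.325000
tan δ = Δθ·L/(v·dt) = 0.304960  →  δ = 0.2960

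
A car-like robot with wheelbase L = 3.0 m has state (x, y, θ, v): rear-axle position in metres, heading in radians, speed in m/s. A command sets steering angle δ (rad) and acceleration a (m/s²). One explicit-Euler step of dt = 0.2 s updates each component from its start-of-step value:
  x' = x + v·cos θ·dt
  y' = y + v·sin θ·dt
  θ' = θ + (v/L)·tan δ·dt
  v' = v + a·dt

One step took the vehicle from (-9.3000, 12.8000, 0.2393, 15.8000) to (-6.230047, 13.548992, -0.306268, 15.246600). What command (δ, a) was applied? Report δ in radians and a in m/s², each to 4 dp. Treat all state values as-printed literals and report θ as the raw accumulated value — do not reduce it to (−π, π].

a = (v'−v)/dt = (-0.553400)/0.2 = -2.7670
Δθ = θ'−θ = -0.545568;  (v·dt/L) = 15.8000·0.2/3.0 = 1.053333
tan δ = Δθ·L/(v·dt) = -0.517944  →  δ = -0.4779

δ = -0.4779, a = -2.7670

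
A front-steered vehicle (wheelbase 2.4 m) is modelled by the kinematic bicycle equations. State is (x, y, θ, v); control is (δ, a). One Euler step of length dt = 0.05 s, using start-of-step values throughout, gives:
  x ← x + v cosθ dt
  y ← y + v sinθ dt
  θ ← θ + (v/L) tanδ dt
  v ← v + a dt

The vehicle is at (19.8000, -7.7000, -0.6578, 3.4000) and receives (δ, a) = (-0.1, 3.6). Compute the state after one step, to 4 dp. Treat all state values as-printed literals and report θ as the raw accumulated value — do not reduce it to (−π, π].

(19.9345, -7.8039, -0.6649, 3.5800)

x' = 19.8000 + 3.4000·cos(-0.6578)·0.05 = 19.9345
y' = -7.7000 + 3.4000·sin(-0.6578)·0.05 = -7.8039
θ' = -0.6578 + (3.4000/2.4)·tan(-0.1)·0.05 = -0.6649
v' = 3.4000 + 3.6000·0.05 = 3.5800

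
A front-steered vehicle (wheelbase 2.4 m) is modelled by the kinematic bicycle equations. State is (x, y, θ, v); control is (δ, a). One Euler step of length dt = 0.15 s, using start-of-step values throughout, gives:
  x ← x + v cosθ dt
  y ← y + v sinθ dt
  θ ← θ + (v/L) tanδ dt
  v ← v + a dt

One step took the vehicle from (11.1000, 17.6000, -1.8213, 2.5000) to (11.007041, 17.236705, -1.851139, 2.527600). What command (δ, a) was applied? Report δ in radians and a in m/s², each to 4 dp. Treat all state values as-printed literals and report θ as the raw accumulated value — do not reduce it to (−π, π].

δ = -0.1887, a = 0.1840

a = (v'−v)/dt = (0.027600)/0.15 = 0.1840
Δθ = θ'−θ = -0.029839;  (v·dt/L) = 2.5000·0.15/2.4 = 0.156250
tan δ = Δθ·L/(v·dt) = -0.190970  →  δ = -0.1887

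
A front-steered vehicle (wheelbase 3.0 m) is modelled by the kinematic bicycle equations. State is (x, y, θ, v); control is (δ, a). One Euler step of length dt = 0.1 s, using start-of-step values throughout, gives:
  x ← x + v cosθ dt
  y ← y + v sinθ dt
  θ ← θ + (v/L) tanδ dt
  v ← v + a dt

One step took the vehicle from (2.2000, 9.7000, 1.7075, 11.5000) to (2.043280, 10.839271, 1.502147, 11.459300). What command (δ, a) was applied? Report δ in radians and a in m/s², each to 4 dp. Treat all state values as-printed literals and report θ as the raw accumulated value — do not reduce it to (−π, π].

a = (v'−v)/dt = (-0.040700)/0.1 = -0.4070
Δθ = θ'−θ = -0.205353;  (v·dt/L) = 11.5000·0.1/3.0 = 0.383333
tan δ = Δθ·L/(v·dt) = -0.535703  →  δ = -0.4918

δ = -0.4918, a = -0.4070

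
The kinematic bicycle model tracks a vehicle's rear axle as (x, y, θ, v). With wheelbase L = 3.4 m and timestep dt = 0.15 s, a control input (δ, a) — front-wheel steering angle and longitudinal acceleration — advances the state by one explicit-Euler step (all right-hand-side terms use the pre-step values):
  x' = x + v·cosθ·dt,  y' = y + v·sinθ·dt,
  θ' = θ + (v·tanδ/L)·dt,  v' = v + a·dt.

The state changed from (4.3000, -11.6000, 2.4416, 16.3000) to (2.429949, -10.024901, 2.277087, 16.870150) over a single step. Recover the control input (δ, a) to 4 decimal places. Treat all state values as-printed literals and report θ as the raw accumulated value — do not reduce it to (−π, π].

δ = -0.2249, a = 3.8010

a = (v'−v)/dt = (0.570150)/0.15 = 3.8010
Δθ = θ'−θ = -0.164513;  (v·dt/L) = 16.3000·0.15/3.4 = 0.719118
tan δ = Δθ·L/(v·dt) = -0.228771  →  δ = -0.2249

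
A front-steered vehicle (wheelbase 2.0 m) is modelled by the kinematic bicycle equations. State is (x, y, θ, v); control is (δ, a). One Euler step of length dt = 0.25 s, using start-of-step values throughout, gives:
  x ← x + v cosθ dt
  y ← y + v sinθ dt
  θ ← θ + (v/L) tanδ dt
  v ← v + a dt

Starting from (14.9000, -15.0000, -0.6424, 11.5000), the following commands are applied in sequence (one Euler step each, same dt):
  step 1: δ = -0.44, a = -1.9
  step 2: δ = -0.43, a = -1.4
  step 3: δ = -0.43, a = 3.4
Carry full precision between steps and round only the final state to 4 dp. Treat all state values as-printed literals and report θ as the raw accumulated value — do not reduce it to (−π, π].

after step 1 (δ=-0.44, a=-1.9): (17.201898, -16.722466, -1.319147, 11.025000)
after step 2 (δ=-0.43, a=-1.4): (17.888209, -19.391903, -1.951184, 10.675000)
after step 3 (δ=-0.43, a=3.4): (16.897354, -21.869893, -2.563157, 11.525000)

(16.8974, -21.8699, -2.5632, 11.5250)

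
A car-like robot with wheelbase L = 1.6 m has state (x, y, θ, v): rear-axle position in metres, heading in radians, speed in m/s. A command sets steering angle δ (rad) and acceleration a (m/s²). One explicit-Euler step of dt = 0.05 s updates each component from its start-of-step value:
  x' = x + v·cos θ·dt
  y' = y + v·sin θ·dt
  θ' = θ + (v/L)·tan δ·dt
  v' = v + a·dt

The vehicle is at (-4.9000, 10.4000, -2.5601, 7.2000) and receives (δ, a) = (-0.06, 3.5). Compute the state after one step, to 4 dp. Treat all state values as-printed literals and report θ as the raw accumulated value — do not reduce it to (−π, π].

x' = -4.9000 + 7.2000·cos(-2.5601)·0.05 = -5.2008
y' = 10.4000 + 7.2000·sin(-2.5601)·0.05 = 10.2023
θ' = -2.5601 + (7.2000/1.6)·tan(-0.06)·0.05 = -2.5736
v' = 7.2000 + 3.5000·0.05 = 7.3750

(-5.2008, 10.2023, -2.5736, 7.3750)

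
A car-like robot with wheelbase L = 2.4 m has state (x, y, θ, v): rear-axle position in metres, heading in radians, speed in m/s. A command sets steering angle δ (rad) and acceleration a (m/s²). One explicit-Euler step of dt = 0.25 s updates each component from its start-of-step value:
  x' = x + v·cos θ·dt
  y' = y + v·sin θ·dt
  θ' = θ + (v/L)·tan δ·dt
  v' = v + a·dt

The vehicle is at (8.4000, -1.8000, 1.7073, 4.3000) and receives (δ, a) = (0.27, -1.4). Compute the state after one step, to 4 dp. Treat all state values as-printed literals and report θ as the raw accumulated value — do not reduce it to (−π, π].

x' = 8.4000 + 4.3000·cos(1.7073)·0.25 = 8.2537
y' = -1.8000 + 4.3000·sin(1.7073)·0.25 = -0.7350
θ' = 1.7073 + (4.3000/2.4)·tan(0.27)·0.25 = 1.8313
v' = 4.3000 − 1.4000·0.25 = 3.9500

(8.2537, -0.7350, 1.8313, 3.9500)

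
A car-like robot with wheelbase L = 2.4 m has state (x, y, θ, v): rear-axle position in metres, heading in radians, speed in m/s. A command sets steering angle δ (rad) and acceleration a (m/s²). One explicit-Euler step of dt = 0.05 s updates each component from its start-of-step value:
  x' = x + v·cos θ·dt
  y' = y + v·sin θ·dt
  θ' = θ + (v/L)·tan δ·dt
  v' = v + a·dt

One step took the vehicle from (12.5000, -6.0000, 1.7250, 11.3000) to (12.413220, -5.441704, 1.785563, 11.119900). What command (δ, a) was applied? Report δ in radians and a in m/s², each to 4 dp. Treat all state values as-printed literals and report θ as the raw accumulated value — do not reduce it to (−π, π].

δ = 0.2518, a = -3.6020

a = (v'−v)/dt = (-0.180100)/0.05 = -3.6020
Δθ = θ'−θ = 0.060563;  (v·dt/L) = 11.3000·0.05/2.4 = 0.235417
tan δ = Δθ·L/(v·dt) = 0.257259  →  δ = 0.2518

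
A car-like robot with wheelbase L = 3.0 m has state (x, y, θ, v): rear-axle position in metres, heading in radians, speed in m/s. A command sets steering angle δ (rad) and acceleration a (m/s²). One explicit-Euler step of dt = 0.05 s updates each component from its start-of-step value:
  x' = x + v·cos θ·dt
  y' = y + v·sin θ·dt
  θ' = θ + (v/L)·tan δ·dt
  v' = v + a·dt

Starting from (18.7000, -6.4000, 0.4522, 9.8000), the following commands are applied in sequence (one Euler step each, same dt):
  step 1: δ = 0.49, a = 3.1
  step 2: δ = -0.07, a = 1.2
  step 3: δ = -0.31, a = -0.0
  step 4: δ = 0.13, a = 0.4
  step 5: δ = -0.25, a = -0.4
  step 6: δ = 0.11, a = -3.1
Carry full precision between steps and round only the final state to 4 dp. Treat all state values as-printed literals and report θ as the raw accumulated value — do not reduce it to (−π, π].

after step 1 (δ=0.49, a=3.1): (19.140749, -6.185897, 0.539320, 9.955000)
after step 2 (δ=-0.07, a=1.2): (19.567848, -5.930276, 0.527687, 10.015000)
after step 3 (δ=-0.31, a=-0.0): (20.000483, -5.678130, 0.474219, 10.015000)
after step 4 (δ=0.13, a=0.4): (20.445975, -5.449466, 0.496041, 10.035000)
after step 5 (δ=-0.25, a=-0.4): (20.887251, -5.210659, 0.453335, 10.015000)
after step 6 (δ=0.11, a=-3.1): (21.337420, -4.991347, 0.471770, 9.860000)

(21.3374, -4.9913, 0.4718, 9.8600)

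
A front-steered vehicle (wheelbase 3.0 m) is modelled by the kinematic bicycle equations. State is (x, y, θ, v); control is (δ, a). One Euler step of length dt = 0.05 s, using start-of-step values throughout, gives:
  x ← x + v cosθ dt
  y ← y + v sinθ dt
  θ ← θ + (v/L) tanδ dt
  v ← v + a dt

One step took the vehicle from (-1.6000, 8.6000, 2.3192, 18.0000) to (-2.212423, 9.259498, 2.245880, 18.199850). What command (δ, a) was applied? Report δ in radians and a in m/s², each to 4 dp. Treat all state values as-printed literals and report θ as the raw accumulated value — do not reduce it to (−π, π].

a = (v'−v)/dt = (0.199850)/0.05 = 3.9970
Δθ = θ'−θ = -0.073320;  (v·dt/L) = 18.0000·0.05/3.0 = 0.300000
tan δ = Δθ·L/(v·dt) = -0.244400  →  δ = -0.2397

δ = -0.2397, a = 3.9970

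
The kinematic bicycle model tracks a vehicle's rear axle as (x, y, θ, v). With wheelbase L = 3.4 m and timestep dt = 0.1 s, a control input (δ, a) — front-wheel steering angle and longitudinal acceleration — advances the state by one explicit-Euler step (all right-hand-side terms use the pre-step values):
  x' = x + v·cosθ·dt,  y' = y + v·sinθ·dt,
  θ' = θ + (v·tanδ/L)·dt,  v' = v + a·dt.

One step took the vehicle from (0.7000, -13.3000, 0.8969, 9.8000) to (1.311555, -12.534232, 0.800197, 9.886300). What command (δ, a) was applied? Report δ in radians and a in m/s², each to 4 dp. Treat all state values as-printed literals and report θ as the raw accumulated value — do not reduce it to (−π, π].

δ = -0.3237, a = 0.8630

a = (v'−v)/dt = (0.086300)/0.1 = 0.8630
Δθ = θ'−θ = -0.096703;  (v·dt/L) = 9.8000·0.1/3.4 = 0.288235
tan δ = Δθ·L/(v·dt) = -0.335500  →  δ = -0.3237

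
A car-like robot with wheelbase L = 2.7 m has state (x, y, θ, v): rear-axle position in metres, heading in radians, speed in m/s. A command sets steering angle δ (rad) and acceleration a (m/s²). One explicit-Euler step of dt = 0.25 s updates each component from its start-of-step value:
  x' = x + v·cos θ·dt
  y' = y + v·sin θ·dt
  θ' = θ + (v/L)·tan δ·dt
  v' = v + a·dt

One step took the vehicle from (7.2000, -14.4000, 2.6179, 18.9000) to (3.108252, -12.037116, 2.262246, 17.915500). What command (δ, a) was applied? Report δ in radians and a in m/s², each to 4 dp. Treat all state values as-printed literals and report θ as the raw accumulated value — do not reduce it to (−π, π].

a = (v'−v)/dt = (-0.984500)/0.25 = -3.9380
Δθ = θ'−θ = -0.355654;  (v·dt/L) = 18.9000·0.25/2.7 = 1.750000
tan δ = Δθ·L/(v·dt) = -0.203231  →  δ = -0.2005

δ = -0.2005, a = -3.9380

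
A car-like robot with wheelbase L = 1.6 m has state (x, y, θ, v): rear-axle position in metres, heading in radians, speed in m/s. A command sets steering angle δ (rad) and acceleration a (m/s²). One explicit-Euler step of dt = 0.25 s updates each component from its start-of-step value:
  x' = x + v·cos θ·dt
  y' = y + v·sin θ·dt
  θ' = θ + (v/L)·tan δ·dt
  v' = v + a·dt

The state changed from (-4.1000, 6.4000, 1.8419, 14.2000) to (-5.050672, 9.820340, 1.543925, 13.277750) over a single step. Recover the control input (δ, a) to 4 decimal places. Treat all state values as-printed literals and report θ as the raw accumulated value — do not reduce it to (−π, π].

δ = -0.1335, a = -3.6890

a = (v'−v)/dt = (-0.922250)/0.25 = -3.6890
Δθ = θ'−θ = -0.297975;  (v·dt/L) = 14.2000·0.25/1.6 = 2.218750
tan δ = Δθ·L/(v·dt) = -0.134299  →  δ = -0.1335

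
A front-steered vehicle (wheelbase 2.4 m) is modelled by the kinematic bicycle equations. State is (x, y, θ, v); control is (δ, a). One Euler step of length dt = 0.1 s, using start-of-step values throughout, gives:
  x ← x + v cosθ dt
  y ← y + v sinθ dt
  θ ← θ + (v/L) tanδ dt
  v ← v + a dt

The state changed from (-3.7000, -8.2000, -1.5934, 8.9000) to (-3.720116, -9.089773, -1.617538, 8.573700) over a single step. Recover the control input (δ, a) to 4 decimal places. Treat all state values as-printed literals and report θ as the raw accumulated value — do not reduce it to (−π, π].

δ = -0.0650, a = -3.2630

a = (v'−v)/dt = (-0.326300)/0.1 = -3.2630
Δθ = θ'−θ = -0.024138;  (v·dt/L) = 8.9000·0.1/2.4 = 0.370833
tan δ = Δθ·L/(v·dt) = -0.065091  →  δ = -0.0650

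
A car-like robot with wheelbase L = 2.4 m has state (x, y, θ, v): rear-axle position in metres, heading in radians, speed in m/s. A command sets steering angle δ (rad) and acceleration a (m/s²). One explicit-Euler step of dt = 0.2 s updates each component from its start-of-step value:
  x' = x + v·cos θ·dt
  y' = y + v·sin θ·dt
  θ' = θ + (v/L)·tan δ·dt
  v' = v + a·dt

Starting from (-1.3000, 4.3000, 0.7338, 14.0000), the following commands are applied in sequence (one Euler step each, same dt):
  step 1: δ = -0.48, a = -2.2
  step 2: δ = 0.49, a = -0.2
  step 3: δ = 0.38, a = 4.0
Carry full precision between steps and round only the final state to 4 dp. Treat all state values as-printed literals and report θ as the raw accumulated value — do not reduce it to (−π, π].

(5.4862, 8.3186, 1.1792, 14.3200)

after step 1 (δ=-0.48, a=-2.2): (0.779378, 6.175150, 0.126421, 13.560000)
after step 2 (δ=0.49, a=-0.2): (3.469735, 6.517090, 0.729149, 13.520000)
after step 3 (δ=0.38, a=4.0): (5.486220, 8.318591, 1.179154, 14.320000)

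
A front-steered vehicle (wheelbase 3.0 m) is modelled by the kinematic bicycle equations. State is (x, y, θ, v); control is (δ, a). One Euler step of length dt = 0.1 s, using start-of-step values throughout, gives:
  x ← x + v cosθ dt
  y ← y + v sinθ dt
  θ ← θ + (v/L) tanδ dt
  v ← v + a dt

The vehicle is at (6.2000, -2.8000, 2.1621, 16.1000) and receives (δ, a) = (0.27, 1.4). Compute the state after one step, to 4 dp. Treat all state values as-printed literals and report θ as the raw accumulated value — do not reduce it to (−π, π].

(5.3025, -1.4634, 2.3106, 16.2400)

x' = 6.2000 + 16.1000·cos(2.1621)·0.1 = 5.3025
y' = -2.8000 + 16.1000·sin(2.1621)·0.1 = -1.4634
θ' = 2.1621 + (16.1000/3.0)·tan(0.27)·0.1 = 2.3106
v' = 16.1000 + 1.4000·0.1 = 16.2400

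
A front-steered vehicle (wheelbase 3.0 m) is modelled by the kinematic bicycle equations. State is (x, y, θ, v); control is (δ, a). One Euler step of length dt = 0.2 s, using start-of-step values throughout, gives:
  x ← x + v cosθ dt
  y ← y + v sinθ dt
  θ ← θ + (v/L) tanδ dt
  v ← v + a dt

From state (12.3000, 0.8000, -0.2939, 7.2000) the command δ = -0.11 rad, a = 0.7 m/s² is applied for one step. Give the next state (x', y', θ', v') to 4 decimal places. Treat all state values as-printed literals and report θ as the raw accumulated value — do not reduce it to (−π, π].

x' = 12.3000 + 7.2000·cos(-0.2939)·0.2 = 13.6783
y' = 0.8000 + 7.2000·sin(-0.2939)·0.2 = 0.3829
θ' = -0.2939 + (7.2000/3.0)·tan(-0.11)·0.2 = -0.3469
v' = 7.2000 + 0.7000·0.2 = 7.3400

(13.6783, 0.3829, -0.3469, 7.3400)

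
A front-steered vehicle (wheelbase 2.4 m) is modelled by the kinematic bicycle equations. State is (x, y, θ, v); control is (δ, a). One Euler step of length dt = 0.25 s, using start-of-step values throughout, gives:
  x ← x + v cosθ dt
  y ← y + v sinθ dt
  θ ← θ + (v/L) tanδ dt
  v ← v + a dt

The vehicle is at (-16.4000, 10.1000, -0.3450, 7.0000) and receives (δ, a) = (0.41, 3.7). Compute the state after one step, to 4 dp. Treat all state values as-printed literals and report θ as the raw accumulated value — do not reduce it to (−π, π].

(-14.7531, 9.5082, -0.0281, 7.9250)

x' = -16.4000 + 7.0000·cos(-0.3450)·0.25 = -14.7531
y' = 10.1000 + 7.0000·sin(-0.3450)·0.25 = 9.5082
θ' = -0.3450 + (7.0000/2.4)·tan(0.41)·0.25 = -0.0281
v' = 7.0000 + 3.7000·0.25 = 7.9250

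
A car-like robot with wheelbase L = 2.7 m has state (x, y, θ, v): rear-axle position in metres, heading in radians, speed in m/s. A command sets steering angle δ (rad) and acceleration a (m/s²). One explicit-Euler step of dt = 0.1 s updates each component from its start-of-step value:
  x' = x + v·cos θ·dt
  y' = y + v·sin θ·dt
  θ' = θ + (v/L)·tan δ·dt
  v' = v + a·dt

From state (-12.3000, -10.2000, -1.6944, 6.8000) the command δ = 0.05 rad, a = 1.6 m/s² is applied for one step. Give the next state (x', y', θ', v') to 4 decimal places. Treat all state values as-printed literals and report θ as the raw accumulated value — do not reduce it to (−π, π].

x' = -12.3000 + 6.8000·cos(-1.6944)·0.1 = -12.3838
y' = -10.2000 + 6.8000·sin(-1.6944)·0.1 = -10.8748
θ' = -1.6944 + (6.8000/2.7)·tan(0.05)·0.1 = -1.6818
v' = 6.8000 + 1.6000·0.1 = 6.9600

(-12.3838, -10.8748, -1.6818, 6.9600)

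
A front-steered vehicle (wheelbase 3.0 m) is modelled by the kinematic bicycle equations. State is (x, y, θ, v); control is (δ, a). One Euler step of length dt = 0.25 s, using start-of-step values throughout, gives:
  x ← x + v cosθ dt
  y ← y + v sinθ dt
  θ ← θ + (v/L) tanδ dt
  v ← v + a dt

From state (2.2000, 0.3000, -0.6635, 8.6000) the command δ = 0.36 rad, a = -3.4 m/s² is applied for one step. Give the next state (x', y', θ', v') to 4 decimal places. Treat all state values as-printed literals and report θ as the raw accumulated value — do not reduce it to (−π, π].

(3.8939, -1.0241, -0.3937, 7.7500)

x' = 2.2000 + 8.6000·cos(-0.6635)·0.25 = 3.8939
y' = 0.3000 + 8.6000·sin(-0.6635)·0.25 = -1.0241
θ' = -0.6635 + (8.6000/3.0)·tan(0.36)·0.25 = -0.3937
v' = 8.6000 − 3.4000·0.25 = 7.7500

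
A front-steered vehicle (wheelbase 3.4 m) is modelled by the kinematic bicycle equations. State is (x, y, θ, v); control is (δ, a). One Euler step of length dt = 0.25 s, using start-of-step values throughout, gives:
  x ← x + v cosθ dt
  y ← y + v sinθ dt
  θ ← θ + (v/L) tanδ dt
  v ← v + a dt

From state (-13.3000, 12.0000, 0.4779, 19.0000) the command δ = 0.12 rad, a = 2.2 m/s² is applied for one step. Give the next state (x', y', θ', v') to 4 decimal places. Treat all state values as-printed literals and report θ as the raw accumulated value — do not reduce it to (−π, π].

x' = -13.3000 + 19.0000·cos(0.4779)·0.25 = -9.0822
y' = 12.0000 + 19.0000·sin(0.4779)·0.25 = 14.1846
θ' = 0.4779 + (19.0000/3.4)·tan(0.12)·0.25 = 0.6464
v' = 19.0000 + 2.2000·0.25 = 19.5500

(-9.0822, 14.1846, 0.6464, 19.5500)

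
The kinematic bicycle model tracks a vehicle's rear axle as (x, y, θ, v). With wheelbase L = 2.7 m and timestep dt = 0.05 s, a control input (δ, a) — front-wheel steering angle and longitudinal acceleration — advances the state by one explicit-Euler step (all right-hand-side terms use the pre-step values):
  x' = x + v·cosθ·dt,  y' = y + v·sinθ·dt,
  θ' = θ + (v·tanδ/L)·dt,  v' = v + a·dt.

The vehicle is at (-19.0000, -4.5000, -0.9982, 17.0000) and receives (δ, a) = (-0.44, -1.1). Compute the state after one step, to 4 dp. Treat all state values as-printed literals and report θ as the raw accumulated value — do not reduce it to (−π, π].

x' = -19.0000 + 17.0000·cos(-0.9982)·0.05 = -18.5395
y' = -4.5000 + 17.0000·sin(-0.9982)·0.05 = -5.2144
θ' = -0.9982 + (17.0000/2.7)·tan(-0.44)·0.05 = -1.1464
v' = 17.0000 − 1.1000·0.05 = 16.9450

(-18.5395, -5.2144, -1.1464, 16.9450)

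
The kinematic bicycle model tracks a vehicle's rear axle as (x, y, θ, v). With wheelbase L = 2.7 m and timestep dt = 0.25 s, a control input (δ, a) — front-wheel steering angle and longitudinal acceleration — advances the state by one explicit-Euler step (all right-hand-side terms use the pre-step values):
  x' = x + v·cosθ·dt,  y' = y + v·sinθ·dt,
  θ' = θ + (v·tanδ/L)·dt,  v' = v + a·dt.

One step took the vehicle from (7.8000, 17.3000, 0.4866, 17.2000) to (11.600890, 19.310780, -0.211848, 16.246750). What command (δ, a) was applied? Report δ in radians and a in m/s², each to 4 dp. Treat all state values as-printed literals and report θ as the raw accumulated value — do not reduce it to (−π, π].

a = (v'−v)/dt = (-0.953250)/0.25 = -3.8130
Δθ = θ'−θ = -0.698448;  (v·dt/L) = 17.2000·0.25/2.7 = 1.592593
tan δ = Δθ·L/(v·dt) = -0.438560  →  δ = -0.4133

δ = -0.4133, a = -3.8130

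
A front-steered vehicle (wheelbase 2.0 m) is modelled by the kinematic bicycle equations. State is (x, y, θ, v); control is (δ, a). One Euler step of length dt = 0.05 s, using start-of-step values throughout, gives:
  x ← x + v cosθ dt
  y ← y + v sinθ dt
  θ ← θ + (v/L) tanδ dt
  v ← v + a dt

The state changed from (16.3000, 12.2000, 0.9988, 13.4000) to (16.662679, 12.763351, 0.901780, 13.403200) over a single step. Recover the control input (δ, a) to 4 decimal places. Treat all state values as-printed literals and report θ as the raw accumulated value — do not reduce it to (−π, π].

a = (v'−v)/dt = (0.003200)/0.05 = 0.0640
Δθ = θ'−θ = -0.097020;  (v·dt/L) = 13.4000·0.05/2.0 = 0.335000
tan δ = Δθ·L/(v·dt) = -0.289612  →  δ = -0.2819

δ = -0.2819, a = 0.0640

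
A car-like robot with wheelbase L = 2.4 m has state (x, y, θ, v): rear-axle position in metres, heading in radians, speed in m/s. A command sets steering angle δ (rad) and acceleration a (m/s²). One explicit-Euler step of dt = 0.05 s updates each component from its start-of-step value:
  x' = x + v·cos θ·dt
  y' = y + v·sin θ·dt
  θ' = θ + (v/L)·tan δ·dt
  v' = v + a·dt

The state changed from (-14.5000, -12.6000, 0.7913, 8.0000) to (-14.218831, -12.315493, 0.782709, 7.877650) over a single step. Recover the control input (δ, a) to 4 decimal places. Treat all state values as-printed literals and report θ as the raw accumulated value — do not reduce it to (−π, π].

a = (v'−v)/dt = (-0.122350)/0.05 = -2.4470
Δθ = θ'−θ = -0.008591;  (v·dt/L) = 8.0000·0.05/2.4 = 0.166667
tan δ = Δθ·L/(v·dt) = -0.051546  →  δ = -0.0515

δ = -0.0515, a = -2.4470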